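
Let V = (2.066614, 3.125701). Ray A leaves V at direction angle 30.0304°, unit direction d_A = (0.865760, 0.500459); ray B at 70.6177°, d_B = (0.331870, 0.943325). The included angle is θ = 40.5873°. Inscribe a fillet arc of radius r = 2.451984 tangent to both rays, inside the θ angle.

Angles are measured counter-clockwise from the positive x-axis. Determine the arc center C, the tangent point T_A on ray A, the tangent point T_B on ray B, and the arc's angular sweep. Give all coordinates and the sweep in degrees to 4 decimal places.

bisector direction at 50.3240° = (0.638445,0.769668)
center distance |VC| = r/sin(θ/2) = 2.451984/sin(20.2936°) = 7.069665
C = V + |VC|·bis = (6.5802,8.5670)
T_A = V + ((C−V)·d_A)·d_A = V + 6.6308·d_A = (7.8073,6.4442)
T_B = V + ((C−V)·d_B)·d_B = V + 6.6308·d_B = (4.2672,9.3807)
sweep = 180° − θ = 139.4127°

center=(6.5802,8.5670) T_A=(7.8073,6.4442) T_B=(4.2672,9.3807) sweep=139.4127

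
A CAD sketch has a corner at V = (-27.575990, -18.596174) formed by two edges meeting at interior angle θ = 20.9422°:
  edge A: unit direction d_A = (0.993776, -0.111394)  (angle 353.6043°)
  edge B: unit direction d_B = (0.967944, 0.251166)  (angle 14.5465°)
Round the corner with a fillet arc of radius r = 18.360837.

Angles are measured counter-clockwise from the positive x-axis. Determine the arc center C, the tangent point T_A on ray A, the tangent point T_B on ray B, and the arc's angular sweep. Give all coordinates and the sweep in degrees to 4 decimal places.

bisector direction at 4.0754° = (0.997471,0.071069)
center distance |VC| = r/sin(θ/2) = 18.360837/sin(10.4711°) = 101.028297
C = V + |VC|·bis = (73.1968,-11.4162)
T_A = V + ((C−V)·d_A)·d_A = V + 99.3458·d_A = (71.1516,-29.6627)
T_B = V + ((C−V)·d_B)·d_B = V + 99.3458·d_B = (68.5852,6.3561)
sweep = 180° − θ = 159.0578°

center=(73.1968,-11.4162) T_A=(71.1516,-29.6627) T_B=(68.5852,6.3561) sweep=159.0578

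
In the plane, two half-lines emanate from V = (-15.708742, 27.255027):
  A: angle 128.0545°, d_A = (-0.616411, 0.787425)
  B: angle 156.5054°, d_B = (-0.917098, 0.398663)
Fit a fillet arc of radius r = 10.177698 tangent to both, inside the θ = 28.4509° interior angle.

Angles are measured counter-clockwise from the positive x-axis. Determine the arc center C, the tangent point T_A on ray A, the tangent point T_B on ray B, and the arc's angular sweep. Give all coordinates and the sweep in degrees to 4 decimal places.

center=(-48.4699,52.5940) T_A=(-40.4557,58.8677) T_B=(-52.5273,43.2601) sweep=151.5491

bisector direction at 142.2799° = (-0.791009,0.611804)
center distance |VC| = r/sin(θ/2) = 10.177698/sin(14.2255°) = 41.416871
C = V + |VC|·bis = (-48.4699,52.5940)
T_A = V + ((C−V)·d_A)·d_A = V + 40.1469·d_A = (-40.4557,58.8677)
T_B = V + ((C−V)·d_B)·d_B = V + 40.1469·d_B = (-52.5273,43.2601)
sweep = 180° − θ = 151.5491°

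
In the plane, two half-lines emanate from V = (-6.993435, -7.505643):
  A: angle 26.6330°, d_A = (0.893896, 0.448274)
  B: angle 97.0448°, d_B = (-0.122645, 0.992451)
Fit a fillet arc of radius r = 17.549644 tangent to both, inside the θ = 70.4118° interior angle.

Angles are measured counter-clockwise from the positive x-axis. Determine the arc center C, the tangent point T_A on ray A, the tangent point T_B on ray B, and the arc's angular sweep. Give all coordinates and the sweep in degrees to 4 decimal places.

center=(7.3732,19.3317) T_A=(15.2402,3.6442) T_B=(-10.0440,17.1793) sweep=109.5882

bisector direction at 61.8389° = (0.471952,0.881624)
center distance |VC| = r/sin(θ/2) = 17.549644/sin(35.2059°) = 30.440838
C = V + |VC|·bis = (7.3732,19.3317)
T_A = V + ((C−V)·d_A)·d_A = V + 24.8728·d_A = (15.2402,3.6442)
T_B = V + ((C−V)·d_B)·d_B = V + 24.8728·d_B = (-10.0440,17.1793)
sweep = 180° − θ = 109.5882°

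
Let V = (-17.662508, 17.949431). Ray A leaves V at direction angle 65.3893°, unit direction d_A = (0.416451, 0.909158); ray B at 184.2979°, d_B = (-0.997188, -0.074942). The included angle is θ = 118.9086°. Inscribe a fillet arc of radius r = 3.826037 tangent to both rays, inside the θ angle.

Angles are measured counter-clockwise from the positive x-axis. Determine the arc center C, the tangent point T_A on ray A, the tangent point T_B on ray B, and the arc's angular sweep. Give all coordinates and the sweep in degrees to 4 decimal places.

center=(-20.2007,21.5955) T_A=(-16.7222,20.0021) T_B=(-19.9140,17.7802) sweep=61.0914

bisector direction at 124.8436° = (-0.571338,0.820715)
center distance |VC| = r/sin(θ/2) = 3.826037/sin(59.4543°) = 4.442557
C = V + |VC|·bis = (-20.2007,21.5955)
T_A = V + ((C−V)·d_A)·d_A = V + 2.2578·d_A = (-16.7222,20.0021)
T_B = V + ((C−V)·d_B)·d_B = V + 2.2578·d_B = (-19.9140,17.7802)
sweep = 180° − θ = 61.0914°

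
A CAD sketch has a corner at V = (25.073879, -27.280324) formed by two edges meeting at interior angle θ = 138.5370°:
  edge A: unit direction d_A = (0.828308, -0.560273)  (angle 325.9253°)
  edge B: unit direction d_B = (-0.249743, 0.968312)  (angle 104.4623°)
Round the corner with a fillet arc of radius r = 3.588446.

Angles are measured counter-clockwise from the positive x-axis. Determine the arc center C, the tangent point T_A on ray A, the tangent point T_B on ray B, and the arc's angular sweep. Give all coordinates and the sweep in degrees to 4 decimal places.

bisector direction at 35.1938° = (0.817207,0.576344)
center distance |VC| = r/sin(θ/2) = 3.588446/sin(69.2685°) = 3.836886
C = V + |VC|·bis = (28.2094,-25.0690)
T_A = V + ((C−V)·d_A)·d_A = V + 1.3582·d_A = (26.1989,-28.0413)
T_B = V + ((C−V)·d_B)·d_B = V + 1.3582·d_B = (24.7347,-25.9651)
sweep = 180° − θ = 41.4630°

center=(28.2094,-25.0690) T_A=(26.1989,-28.0413) T_B=(24.7347,-25.9651) sweep=41.4630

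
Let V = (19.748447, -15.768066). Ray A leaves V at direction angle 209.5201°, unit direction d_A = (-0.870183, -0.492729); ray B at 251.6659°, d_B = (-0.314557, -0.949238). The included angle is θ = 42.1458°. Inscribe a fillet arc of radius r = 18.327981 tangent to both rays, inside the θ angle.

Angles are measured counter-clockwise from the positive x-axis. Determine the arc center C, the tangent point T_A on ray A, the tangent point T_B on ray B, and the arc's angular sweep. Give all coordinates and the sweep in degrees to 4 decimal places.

center=(-12.6111,-55.1534) T_A=(-21.6418,-39.2047) T_B=(4.7865,-60.9186) sweep=137.8542

bisector direction at 230.5930° = (-0.634825,-0.772656)
center distance |VC| = r/sin(θ/2) = 18.327981/sin(21.0729°) = 50.973998
C = V + |VC|·bis = (-12.6111,-55.1534)
T_A = V + ((C−V)·d_A)·d_A = V + 47.5650·d_A = (-21.6418,-39.2047)
T_B = V + ((C−V)·d_B)·d_B = V + 47.5650·d_B = (4.7865,-60.9186)
sweep = 180° − θ = 137.8542°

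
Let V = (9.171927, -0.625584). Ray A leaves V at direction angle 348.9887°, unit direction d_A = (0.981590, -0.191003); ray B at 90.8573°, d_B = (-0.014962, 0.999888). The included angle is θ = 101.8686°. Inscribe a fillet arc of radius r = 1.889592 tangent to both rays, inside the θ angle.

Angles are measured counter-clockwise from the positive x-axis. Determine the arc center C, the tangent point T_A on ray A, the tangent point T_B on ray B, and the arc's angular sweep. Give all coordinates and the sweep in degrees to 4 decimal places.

center=(11.0384,0.9363) T_A=(10.6774,-0.9185) T_B=(9.1490,0.9080) sweep=78.1314

bisector direction at 39.9230° = (0.766908,0.641758)
center distance |VC| = r/sin(θ/2) = 1.889592/sin(50.9343°) = 2.433712
C = V + |VC|·bis = (11.0384,0.9363)
T_A = V + ((C−V)·d_A)·d_A = V + 1.5338·d_A = (10.6774,-0.9185)
T_B = V + ((C−V)·d_B)·d_B = V + 1.5338·d_B = (9.1490,0.9080)
sweep = 180° − θ = 78.1314°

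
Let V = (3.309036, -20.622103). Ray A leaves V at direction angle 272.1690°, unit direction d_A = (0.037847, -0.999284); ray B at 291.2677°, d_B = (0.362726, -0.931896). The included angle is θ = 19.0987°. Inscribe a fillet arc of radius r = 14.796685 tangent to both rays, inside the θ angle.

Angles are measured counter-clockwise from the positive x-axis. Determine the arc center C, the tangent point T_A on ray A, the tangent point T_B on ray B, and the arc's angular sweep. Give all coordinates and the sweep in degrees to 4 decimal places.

center=(21.4240,-107.9551) T_A=(6.6379,-108.5151) T_B=(35.2130,-102.5880) sweep=160.9013

bisector direction at 281.7183° = (0.203101,-0.979158)
center distance |VC| = r/sin(θ/2) = 14.796685/sin(9.5494°) = 89.191971
C = V + |VC|·bis = (21.4240,-107.9551)
T_A = V + ((C−V)·d_A)·d_A = V + 87.9560·d_A = (6.6379,-108.5151)
T_B = V + ((C−V)·d_B)·d_B = V + 87.9560·d_B = (35.2130,-102.5880)
sweep = 180° − θ = 160.9013°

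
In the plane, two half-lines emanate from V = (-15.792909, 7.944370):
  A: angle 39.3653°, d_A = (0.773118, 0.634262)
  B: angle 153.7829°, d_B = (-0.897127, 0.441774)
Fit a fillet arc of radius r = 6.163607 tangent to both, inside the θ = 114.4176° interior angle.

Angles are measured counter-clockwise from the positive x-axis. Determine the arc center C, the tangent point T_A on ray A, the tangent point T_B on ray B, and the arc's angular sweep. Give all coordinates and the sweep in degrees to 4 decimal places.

center=(-16.6323,15.2281) T_A=(-12.7230,10.4629) T_B=(-19.3552,9.6986) sweep=65.5824

bisector direction at 96.5741° = (-0.114488,0.993425)
center distance |VC| = r/sin(θ/2) = 6.163607/sin(57.2088°) = 7.331956
C = V + |VC|·bis = (-16.6323,15.2281)
T_A = V + ((C−V)·d_A)·d_A = V + 3.9708·d_A = (-12.7230,10.4629)
T_B = V + ((C−V)·d_B)·d_B = V + 3.9708·d_B = (-19.3552,9.6986)
sweep = 180° − θ = 65.5824°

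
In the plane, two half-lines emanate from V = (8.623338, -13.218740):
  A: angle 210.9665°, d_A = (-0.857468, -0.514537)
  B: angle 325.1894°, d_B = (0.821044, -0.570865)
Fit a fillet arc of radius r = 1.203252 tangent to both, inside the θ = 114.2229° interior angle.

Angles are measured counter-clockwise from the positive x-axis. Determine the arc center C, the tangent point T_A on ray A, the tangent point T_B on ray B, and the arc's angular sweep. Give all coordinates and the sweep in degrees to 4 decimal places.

center=(8.5753,-14.6508) T_A=(7.9562,-13.6191) T_B=(9.2622,-13.6629) sweep=65.7771

bisector direction at 268.0779° = (-0.033540,-0.999437)
center distance |VC| = r/sin(θ/2) = 1.203252/sin(57.1114°) = 1.432906
C = V + |VC|·bis = (8.5753,-14.6508)
T_A = V + ((C−V)·d_A)·d_A = V + 0.7781·d_A = (7.9562,-13.6191)
T_B = V + ((C−V)·d_B)·d_B = V + 0.7781·d_B = (9.2622,-13.6629)
sweep = 180° − θ = 65.7771°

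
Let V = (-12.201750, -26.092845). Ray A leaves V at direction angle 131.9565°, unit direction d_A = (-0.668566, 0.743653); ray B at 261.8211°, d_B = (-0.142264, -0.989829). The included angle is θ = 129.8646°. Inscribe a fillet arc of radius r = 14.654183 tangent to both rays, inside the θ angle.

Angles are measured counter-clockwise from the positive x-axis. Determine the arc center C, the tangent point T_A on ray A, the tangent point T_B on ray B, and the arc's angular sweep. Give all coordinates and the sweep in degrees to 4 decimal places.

bisector direction at 196.8888° = (-0.956870,-0.290515)
center distance |VC| = r/sin(θ/2) = 14.654183/sin(64.9323°) = 16.178027
C = V + |VC|·bis = (-27.6820,-30.7928)
T_A = V + ((C−V)·d_A)·d_A = V + 6.8544·d_A = (-16.7844,-20.9955)
T_B = V + ((C−V)·d_B)·d_B = V + 6.8544·d_B = (-13.1769,-32.8776)
sweep = 180° − θ = 50.1354°

center=(-27.6820,-30.7928) T_A=(-16.7844,-20.9955) T_B=(-13.1769,-32.8776) sweep=50.1354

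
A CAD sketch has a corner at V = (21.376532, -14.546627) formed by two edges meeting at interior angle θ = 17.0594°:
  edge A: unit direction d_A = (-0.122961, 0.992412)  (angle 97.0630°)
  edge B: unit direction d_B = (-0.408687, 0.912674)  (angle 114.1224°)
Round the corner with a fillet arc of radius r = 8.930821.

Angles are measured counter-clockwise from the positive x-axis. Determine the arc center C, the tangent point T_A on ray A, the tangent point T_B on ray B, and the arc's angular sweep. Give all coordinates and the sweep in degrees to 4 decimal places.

center=(5.1916,43.4497) T_A=(14.0547,44.5479) T_B=(-2.9593,39.7998) sweep=162.9406

bisector direction at 105.5927° = (-0.268797,0.963197)
center distance |VC| = r/sin(θ/2) = 8.930821/sin(8.5297°) = 60.212358
C = V + |VC|·bis = (5.1916,43.4497)
T_A = V + ((C−V)·d_A)·d_A = V + 59.5464·d_A = (14.0547,44.5479)
T_B = V + ((C−V)·d_B)·d_B = V + 59.5464·d_B = (-2.9593,39.7998)
sweep = 180° − θ = 162.9406°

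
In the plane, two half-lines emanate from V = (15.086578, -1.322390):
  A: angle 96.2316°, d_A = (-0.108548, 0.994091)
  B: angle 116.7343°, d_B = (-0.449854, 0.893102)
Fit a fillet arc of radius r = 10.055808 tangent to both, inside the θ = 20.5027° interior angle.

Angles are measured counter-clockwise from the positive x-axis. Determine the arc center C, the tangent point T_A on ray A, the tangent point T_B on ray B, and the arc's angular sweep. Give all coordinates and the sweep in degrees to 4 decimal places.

center=(-0.9453,52.8594) T_A=(9.0511,53.9509) T_B=(-9.9261,48.3358) sweep=159.4973

bisector direction at 106.4830° = (-0.283730,0.958904)
center distance |VC| = r/sin(θ/2) = 10.055808/sin(10.2514°) = 56.503864
C = V + |VC|·bis = (-0.9453,52.8594)
T_A = V + ((C−V)·d_A)·d_A = V + 55.6019·d_A = (9.0511,53.9509)
T_B = V + ((C−V)·d_B)·d_B = V + 55.6019·d_B = (-9.9261,48.3358)
sweep = 180° − θ = 159.4973°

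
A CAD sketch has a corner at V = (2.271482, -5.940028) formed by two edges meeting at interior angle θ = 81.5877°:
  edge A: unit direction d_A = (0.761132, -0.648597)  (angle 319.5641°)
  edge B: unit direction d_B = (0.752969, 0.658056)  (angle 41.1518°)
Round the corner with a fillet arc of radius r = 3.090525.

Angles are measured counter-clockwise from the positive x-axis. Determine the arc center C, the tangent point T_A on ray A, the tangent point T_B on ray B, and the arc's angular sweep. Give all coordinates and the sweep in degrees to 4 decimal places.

center=(7.0017,-5.9105) T_A=(4.9972,-8.2628) T_B=(4.9680,-3.5834) sweep=98.4123

bisector direction at 0.3580° = (0.999980,0.006247)
center distance |VC| = r/sin(θ/2) = 3.090525/sin(40.7938°) = 4.730352
C = V + |VC|·bis = (7.0017,-5.9105)
T_A = V + ((C−V)·d_A)·d_A = V + 3.5812·d_A = (4.9972,-8.2628)
T_B = V + ((C−V)·d_B)·d_B = V + 3.5812·d_B = (4.9680,-3.5834)
sweep = 180° − θ = 98.4123°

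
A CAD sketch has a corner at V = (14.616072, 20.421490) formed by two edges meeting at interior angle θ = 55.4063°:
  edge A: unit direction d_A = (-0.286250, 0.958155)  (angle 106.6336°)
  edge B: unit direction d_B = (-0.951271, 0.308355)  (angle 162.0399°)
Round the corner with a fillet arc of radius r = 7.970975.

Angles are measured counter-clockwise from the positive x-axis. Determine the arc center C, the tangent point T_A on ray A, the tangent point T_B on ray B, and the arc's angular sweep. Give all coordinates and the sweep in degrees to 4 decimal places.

center=(2.6332,32.6850) T_A=(10.2707,34.9667) T_B=(0.1754,25.1024) sweep=124.5937

bisector direction at 134.3368° = (-0.698874,0.715245)
center distance |VC| = r/sin(θ/2) = 7.970975/sin(27.7032°) = 17.145911
C = V + |VC|·bis = (2.6332,32.6850)
T_A = V + ((C−V)·d_A)·d_A = V + 15.1804·d_A = (10.2707,34.9667)
T_B = V + ((C−V)·d_B)·d_B = V + 15.1804·d_B = (0.1754,25.1024)
sweep = 180° − θ = 124.5937°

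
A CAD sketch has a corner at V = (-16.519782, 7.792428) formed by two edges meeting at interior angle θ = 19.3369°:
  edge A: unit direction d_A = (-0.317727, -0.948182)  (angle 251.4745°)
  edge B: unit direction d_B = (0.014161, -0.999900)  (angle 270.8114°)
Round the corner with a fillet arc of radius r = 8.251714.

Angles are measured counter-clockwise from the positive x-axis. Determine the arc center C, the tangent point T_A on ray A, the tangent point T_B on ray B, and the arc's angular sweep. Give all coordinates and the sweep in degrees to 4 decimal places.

bisector direction at 261.1429° = (-0.153970,-0.988076)
center distance |VC| = r/sin(θ/2) = 8.251714/sin(9.6684°) = 49.132970
C = V + |VC|·bis = (-24.0848,-40.7547)
T_A = V + ((C−V)·d_A)·d_A = V + 48.4351·d_A = (-31.9089,-38.1329)
T_B = V + ((C−V)·d_B)·d_B = V + 48.4351·d_B = (-15.8339,-40.6378)
sweep = 180° − θ = 160.6631°

center=(-24.0848,-40.7547) T_A=(-31.9089,-38.1329) T_B=(-15.8339,-40.6378) sweep=160.6631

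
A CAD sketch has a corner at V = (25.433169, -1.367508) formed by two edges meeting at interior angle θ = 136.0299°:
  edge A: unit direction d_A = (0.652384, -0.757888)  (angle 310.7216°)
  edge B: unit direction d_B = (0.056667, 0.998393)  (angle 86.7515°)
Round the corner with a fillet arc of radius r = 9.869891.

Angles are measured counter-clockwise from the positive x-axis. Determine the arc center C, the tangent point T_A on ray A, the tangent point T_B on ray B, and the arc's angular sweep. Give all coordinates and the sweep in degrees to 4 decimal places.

bisector direction at 18.7366° = (0.947006,0.321217)
center distance |VC| = r/sin(θ/2) = 9.869891/sin(68.0149°) = 10.643899
C = V + |VC|·bis = (35.5130,2.0515)
T_A = V + ((C−V)·d_A)·d_A = V + 3.9847·d_A = (28.0327,-4.3875)
T_B = V + ((C−V)·d_B)·d_B = V + 3.9847·d_B = (25.6590,2.6108)
sweep = 180° − θ = 43.9701°

center=(35.5130,2.0515) T_A=(28.0327,-4.3875) T_B=(25.6590,2.6108) sweep=43.9701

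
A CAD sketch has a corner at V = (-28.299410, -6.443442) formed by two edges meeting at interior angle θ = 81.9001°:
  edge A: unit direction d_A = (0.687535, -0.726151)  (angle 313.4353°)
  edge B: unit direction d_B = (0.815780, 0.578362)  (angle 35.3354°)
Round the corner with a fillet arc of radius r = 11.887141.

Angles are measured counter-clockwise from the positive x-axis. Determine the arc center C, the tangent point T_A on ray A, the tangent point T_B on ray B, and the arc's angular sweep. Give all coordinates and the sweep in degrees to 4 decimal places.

bisector direction at 354.3853° = (0.995202,-0.097837)
center distance |VC| = r/sin(θ/2) = 11.887141/sin(40.9500°) = 18.137208
C = V + |VC|·bis = (-10.2492,-8.2179)
T_A = V + ((C−V)·d_A)·d_A = V + 13.6987·d_A = (-18.8811,-16.3908)
T_B = V + ((C−V)·d_B)·d_B = V + 13.6987·d_B = (-17.1243,1.4794)
sweep = 180° − θ = 98.0999°

center=(-10.2492,-8.2179) T_A=(-18.8811,-16.3908) T_B=(-17.1243,1.4794) sweep=98.0999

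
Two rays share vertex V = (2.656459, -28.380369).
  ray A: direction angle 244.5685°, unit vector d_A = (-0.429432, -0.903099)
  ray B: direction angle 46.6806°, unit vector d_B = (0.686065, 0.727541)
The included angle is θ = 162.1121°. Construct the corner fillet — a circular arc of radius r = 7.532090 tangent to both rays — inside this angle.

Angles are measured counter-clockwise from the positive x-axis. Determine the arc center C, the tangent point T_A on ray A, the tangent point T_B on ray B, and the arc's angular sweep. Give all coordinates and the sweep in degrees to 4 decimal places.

bisector direction at 325.6245° = (0.825355,-0.564613)
center distance |VC| = r/sin(θ/2) = 7.532090/sin(81.0560°) = 7.624801
C = V + |VC|·bis = (8.9496,-32.6854)
T_A = V + ((C−V)·d_A)·d_A = V + 1.1854·d_A = (2.1474,-29.4509)
T_B = V + ((C−V)·d_B)·d_B = V + 1.1854·d_B = (3.4697,-27.5179)
sweep = 180° − θ = 17.8879°

center=(8.9496,-32.6854) T_A=(2.1474,-29.4509) T_B=(3.4697,-27.5179) sweep=17.8879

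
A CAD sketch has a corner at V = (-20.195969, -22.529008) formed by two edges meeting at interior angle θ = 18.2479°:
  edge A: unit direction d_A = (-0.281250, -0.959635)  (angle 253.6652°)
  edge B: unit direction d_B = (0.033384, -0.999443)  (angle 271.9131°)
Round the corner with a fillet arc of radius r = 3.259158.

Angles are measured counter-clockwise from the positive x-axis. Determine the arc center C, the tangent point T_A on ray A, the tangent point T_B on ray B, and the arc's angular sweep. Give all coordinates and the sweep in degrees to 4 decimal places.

center=(-22.7758,-42.9198) T_A=(-25.9034,-42.0031) T_B=(-19.5185,-42.8110) sweep=161.7521

bisector direction at 262.7892° = (-0.125521,-0.992091)
center distance |VC| = r/sin(θ/2) = 3.259158/sin(9.1240°) = 20.553330
C = V + |VC|·bis = (-22.7758,-42.9198)
T_A = V + ((C−V)·d_A)·d_A = V + 20.2933·d_A = (-25.9034,-42.0031)
T_B = V + ((C−V)·d_B)·d_B = V + 20.2933·d_B = (-19.5185,-42.8110)
sweep = 180° − θ = 161.7521°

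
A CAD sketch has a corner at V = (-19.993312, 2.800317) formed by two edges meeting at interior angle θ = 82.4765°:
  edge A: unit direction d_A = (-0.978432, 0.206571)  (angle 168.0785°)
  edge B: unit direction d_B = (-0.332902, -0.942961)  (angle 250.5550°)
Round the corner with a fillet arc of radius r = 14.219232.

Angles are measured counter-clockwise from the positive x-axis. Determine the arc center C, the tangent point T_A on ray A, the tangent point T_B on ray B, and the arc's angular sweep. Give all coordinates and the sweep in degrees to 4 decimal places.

center=(-38.8014,-7.7615) T_A=(-35.8641,6.1510) T_B=(-25.3932,-12.4951) sweep=97.5235

bisector direction at 209.3168° = (-0.871926,-0.489637)
center distance |VC| = r/sin(θ/2) = 14.219232/sin(41.2383°) = 21.570711
C = V + |VC|·bis = (-38.8014,-7.7615)
T_A = V + ((C−V)·d_A)·d_A = V + 16.2206·d_A = (-35.8641,6.1510)
T_B = V + ((C−V)·d_B)·d_B = V + 16.2206·d_B = (-25.3932,-12.4951)
sweep = 180° − θ = 97.5235°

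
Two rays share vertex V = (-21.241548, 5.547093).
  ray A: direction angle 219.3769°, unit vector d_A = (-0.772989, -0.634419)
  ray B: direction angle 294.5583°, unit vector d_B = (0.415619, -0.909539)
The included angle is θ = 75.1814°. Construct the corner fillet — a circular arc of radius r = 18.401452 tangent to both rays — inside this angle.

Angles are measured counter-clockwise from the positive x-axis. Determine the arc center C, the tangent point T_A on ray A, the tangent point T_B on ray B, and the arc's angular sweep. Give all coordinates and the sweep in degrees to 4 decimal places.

center=(-28.0439,-23.8414) T_A=(-39.7182,-9.6173) T_B=(-11.3071,-16.1934) sweep=104.8186

bisector direction at 256.9676° = (-0.225502,-0.974243)
center distance |VC| = r/sin(θ/2) = 18.401452/sin(37.5907°) = 30.165496
C = V + |VC|·bis = (-28.0439,-23.8414)
T_A = V + ((C−V)·d_A)·d_A = V + 23.9028·d_A = (-39.7182,-9.6173)
T_B = V + ((C−V)·d_B)·d_B = V + 23.9028·d_B = (-11.3071,-16.1934)
sweep = 180° − θ = 104.8186°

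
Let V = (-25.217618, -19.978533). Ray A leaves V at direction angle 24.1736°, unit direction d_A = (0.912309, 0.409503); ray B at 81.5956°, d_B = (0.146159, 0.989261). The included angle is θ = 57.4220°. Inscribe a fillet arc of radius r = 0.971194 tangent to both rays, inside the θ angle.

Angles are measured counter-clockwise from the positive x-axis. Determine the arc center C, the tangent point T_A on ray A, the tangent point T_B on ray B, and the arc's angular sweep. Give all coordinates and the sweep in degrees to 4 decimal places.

center=(-23.9977,-18.3664) T_A=(-23.6000,-19.2524) T_B=(-24.9585,-18.2245) sweep=122.5780

bisector direction at 52.8846° = (0.603422,0.797422)
center distance |VC| = r/sin(θ/2) = 0.971194/sin(28.7110°) = 2.021670
C = V + |VC|·bis = (-23.9977,-18.3664)
T_A = V + ((C−V)·d_A)·d_A = V + 1.7731·d_A = (-23.6000,-19.2524)
T_B = V + ((C−V)·d_B)·d_B = V + 1.7731·d_B = (-24.9585,-18.2245)
sweep = 180° − θ = 122.5780°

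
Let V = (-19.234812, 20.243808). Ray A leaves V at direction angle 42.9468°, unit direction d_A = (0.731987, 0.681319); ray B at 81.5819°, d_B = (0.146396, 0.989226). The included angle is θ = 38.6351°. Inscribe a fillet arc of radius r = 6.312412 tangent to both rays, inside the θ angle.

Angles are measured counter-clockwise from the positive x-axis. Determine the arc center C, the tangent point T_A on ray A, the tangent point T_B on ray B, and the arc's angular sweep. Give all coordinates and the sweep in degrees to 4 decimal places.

bisector direction at 62.2644° = (0.465393,0.885104)
center distance |VC| = r/sin(θ/2) = 6.312412/sin(19.3176°) = 19.082061
C = V + |VC|·bis = (-10.3542,37.1334)
T_A = V + ((C−V)·d_A)·d_A = V + 18.0077·d_A = (-6.0534,32.5128)
T_B = V + ((C−V)·d_B)·d_B = V + 18.0077·d_B = (-16.5986,38.0575)
sweep = 180° − θ = 141.3649°

center=(-10.3542,37.1334) T_A=(-6.0534,32.5128) T_B=(-16.5986,38.0575) sweep=141.3649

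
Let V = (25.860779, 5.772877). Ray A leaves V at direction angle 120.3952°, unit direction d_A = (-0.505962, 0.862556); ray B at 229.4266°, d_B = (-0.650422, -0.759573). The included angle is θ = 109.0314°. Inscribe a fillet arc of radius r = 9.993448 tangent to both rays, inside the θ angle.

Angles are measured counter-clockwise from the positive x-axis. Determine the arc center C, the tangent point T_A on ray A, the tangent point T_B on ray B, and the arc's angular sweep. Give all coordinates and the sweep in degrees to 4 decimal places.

bisector direction at 174.9109° = (-0.996058,0.088705)
center distance |VC| = r/sin(θ/2) = 9.993448/sin(54.5157°) = 12.272823
C = V + |VC|·bis = (13.6363,6.8615)
T_A = V + ((C−V)·d_A)·d_A = V + 7.1241·d_A = (22.2562,11.9178)
T_B = V + ((C−V)·d_B)·d_B = V + 7.1241·d_B = (21.2271,0.3616)
sweep = 180° − θ = 70.9686°

center=(13.6363,6.8615) T_A=(22.2562,11.9178) T_B=(21.2271,0.3616) sweep=70.9686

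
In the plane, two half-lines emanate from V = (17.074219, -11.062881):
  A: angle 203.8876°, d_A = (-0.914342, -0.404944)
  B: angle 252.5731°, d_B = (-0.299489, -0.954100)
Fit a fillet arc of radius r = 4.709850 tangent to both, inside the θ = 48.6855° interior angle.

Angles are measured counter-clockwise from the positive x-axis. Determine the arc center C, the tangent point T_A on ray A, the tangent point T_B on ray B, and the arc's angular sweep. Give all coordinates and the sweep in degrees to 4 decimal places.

center=(9.4627,-19.5849) T_A=(7.5555,-15.2785) T_B=(13.9564,-20.9955) sweep=131.3145

bisector direction at 228.2303° = (-0.666137,-0.745829)
center distance |VC| = r/sin(θ/2) = 4.709850/sin(24.3427°) = 11.426287
C = V + |VC|·bis = (9.4627,-19.5849)
T_A = V + ((C−V)·d_A)·d_A = V + 10.4104·d_A = (7.5555,-15.2785)
T_B = V + ((C−V)·d_B)·d_B = V + 10.4104·d_B = (13.9564,-20.9955)
sweep = 180° − θ = 131.3145°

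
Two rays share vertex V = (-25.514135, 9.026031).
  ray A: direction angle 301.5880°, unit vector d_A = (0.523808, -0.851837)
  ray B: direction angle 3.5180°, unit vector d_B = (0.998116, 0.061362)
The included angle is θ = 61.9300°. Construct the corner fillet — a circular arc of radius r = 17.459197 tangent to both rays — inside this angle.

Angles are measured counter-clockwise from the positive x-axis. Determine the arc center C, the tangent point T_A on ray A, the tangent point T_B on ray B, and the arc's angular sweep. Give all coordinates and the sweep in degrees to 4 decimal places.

center=(4.5996,-6.6148) T_A=(-10.2728,-15.7601) T_B=(3.5283,10.8115) sweep=118.0700

bisector direction at 332.5530° = (0.887438,-0.460928)
center distance |VC| = r/sin(θ/2) = 17.459197/sin(30.9650°) = 33.933352
C = V + |VC|·bis = (4.5996,-6.6148)
T_A = V + ((C−V)·d_A)·d_A = V + 29.0972·d_A = (-10.2728,-15.7601)
T_B = V + ((C−V)·d_B)·d_B = V + 29.0972·d_B = (3.5283,10.8115)
sweep = 180° − θ = 118.0700°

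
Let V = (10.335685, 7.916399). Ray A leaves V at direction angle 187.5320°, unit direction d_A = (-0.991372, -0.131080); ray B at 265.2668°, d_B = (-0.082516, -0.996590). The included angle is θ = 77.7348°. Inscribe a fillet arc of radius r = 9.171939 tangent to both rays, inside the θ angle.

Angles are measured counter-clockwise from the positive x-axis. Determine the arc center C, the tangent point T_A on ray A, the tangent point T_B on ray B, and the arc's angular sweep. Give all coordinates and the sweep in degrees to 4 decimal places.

bisector direction at 226.3994° = (-0.689627,-0.724165)
center distance |VC| = r/sin(θ/2) = 9.171939/sin(38.8674°) = 14.616166
C = V + |VC|·bis = (0.2560,-2.6681)
T_A = V + ((C−V)·d_A)·d_A = V + 11.3802·d_A = (-0.9463,6.4247)
T_B = V + ((C−V)·d_B)·d_B = V + 11.3802·d_B = (9.3966,-3.4249)
sweep = 180° − θ = 102.2652°

center=(0.2560,-2.6681) T_A=(-0.9463,6.4247) T_B=(9.3966,-3.4249) sweep=102.2652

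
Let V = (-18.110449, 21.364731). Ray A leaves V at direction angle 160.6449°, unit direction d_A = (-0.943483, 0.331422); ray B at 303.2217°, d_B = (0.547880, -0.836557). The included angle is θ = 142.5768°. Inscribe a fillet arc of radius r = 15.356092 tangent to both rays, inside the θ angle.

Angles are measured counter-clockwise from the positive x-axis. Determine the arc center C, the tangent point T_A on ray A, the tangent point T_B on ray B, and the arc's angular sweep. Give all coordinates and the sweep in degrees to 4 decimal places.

center=(-28.1071,8.6003) T_A=(-23.0177,23.0885) T_B=(-15.2608,17.0136) sweep=37.4232

bisector direction at 231.9333° = (-0.616578,-0.787294)
center distance |VC| = r/sin(θ/2) = 15.356092/sin(71.2884°) = 16.213026
C = V + |VC|·bis = (-28.1071,8.6003)
T_A = V + ((C−V)·d_A)·d_A = V + 5.2012·d_A = (-23.0177,23.0885)
T_B = V + ((C−V)·d_B)·d_B = V + 5.2012·d_B = (-15.2608,17.0136)
sweep = 180° − θ = 37.4232°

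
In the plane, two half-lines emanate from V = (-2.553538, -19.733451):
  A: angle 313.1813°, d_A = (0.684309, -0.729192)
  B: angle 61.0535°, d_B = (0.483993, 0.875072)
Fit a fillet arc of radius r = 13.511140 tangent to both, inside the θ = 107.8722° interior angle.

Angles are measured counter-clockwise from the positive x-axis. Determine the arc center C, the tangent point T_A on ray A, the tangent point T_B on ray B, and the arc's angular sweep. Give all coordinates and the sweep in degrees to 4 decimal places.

center=(14.0319,-17.6625) T_A=(4.1797,-26.9083) T_B=(2.2087,-11.1232) sweep=72.1278

bisector direction at 7.1174° = (0.992294,0.123903)
center distance |VC| = r/sin(θ/2) = 13.511140/sin(53.9361°) = 16.714241
C = V + |VC|·bis = (14.0319,-17.6625)
T_A = V + ((C−V)·d_A)·d_A = V + 9.8395·d_A = (4.1797,-26.9083)
T_B = V + ((C−V)·d_B)·d_B = V + 9.8395·d_B = (2.2087,-11.1232)
sweep = 180° − θ = 72.1278°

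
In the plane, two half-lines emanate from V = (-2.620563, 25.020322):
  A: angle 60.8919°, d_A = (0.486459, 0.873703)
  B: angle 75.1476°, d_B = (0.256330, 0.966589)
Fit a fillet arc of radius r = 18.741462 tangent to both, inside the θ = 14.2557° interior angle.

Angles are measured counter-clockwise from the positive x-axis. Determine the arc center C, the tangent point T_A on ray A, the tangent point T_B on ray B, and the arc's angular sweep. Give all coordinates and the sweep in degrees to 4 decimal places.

bisector direction at 68.0198° = (0.374287,0.927313)
center distance |VC| = r/sin(θ/2) = 18.741462/sin(7.1278°) = 151.038739
C = V + |VC|·bis = (53.9113,165.0805)
T_A = V + ((C−V)·d_A)·d_A = V + 149.8715·d_A = (70.2857,155.9635)
T_B = V + ((C−V)·d_B)·d_B = V + 149.8715·d_B = (35.7960,169.8845)
sweep = 180° − θ = 165.7443°

center=(53.9113,165.0805) T_A=(70.2857,155.9635) T_B=(35.7960,169.8845) sweep=165.7443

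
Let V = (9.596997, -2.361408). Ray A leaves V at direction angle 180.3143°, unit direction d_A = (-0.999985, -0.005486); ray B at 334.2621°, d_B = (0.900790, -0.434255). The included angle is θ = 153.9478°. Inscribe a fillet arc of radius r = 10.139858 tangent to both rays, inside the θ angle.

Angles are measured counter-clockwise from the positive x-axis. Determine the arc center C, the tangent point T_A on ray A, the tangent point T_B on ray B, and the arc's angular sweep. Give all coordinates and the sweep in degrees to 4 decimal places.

bisector direction at 257.2882° = (-0.220047,-0.975489)
center distance |VC| = r/sin(θ/2) = 10.139858/sin(76.9739°) = 10.407674
C = V + |VC|·bis = (7.3068,-12.5140)
T_A = V + ((C−V)·d_A)·d_A = V + 2.3458·d_A = (7.2512,-2.3743)
T_B = V + ((C−V)·d_B)·d_B = V + 2.3458·d_B = (11.7101,-3.3801)
sweep = 180° − θ = 26.0522°

center=(7.3068,-12.5140) T_A=(7.2512,-2.3743) T_B=(11.7101,-3.3801) sweep=26.0522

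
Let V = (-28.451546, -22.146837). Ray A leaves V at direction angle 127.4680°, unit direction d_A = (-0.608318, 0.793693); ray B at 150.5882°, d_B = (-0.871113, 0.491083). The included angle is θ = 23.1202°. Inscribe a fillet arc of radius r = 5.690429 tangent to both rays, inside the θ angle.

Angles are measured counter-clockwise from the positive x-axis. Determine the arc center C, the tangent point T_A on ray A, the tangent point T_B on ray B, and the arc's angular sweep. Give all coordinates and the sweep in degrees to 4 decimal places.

bisector direction at 139.0281° = (-0.755031,0.655689)
center distance |VC| = r/sin(θ/2) = 5.690429/sin(11.5601°) = 28.395962
C = V + |VC|·bis = (-49.8914,-3.5279)
T_A = V + ((C−V)·d_A)·d_A = V + 27.8200·d_A = (-45.3749,-0.0663)
T_B = V + ((C−V)·d_B)·d_B = V + 27.8200·d_B = (-52.6859,-8.4849)
sweep = 180° − θ = 156.8798°

center=(-49.8914,-3.5279) T_A=(-45.3749,-0.0663) T_B=(-52.6859,-8.4849) sweep=156.8798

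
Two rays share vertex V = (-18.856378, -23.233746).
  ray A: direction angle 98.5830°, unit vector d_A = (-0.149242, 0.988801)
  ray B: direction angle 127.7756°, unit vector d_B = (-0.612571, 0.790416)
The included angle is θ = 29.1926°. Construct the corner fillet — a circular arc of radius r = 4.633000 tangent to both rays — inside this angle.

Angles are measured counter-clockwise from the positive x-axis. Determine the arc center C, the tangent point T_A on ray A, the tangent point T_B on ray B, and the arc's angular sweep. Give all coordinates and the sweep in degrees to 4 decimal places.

center=(-26.0927,-6.3334) T_A=(-21.5116,-5.6419) T_B=(-29.7547,-9.1714) sweep=150.8074

bisector direction at 113.1793° = (-0.393610,0.919278)
center distance |VC| = r/sin(θ/2) = 4.633000/sin(14.5963°) = 18.384420
C = V + |VC|·bis = (-26.0927,-6.3334)
T_A = V + ((C−V)·d_A)·d_A = V + 17.7911·d_A = (-21.5116,-5.6419)
T_B = V + ((C−V)·d_B)·d_B = V + 17.7911·d_B = (-29.7547,-9.1714)
sweep = 180° − θ = 150.8074°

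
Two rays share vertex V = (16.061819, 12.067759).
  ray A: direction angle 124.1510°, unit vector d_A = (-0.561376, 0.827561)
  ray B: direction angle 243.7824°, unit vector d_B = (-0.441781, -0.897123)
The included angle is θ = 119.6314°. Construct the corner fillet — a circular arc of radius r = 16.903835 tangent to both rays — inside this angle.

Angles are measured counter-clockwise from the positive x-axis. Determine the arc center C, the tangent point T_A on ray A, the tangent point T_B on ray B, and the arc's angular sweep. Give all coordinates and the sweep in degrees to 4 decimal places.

bisector direction at 183.9667° = (-0.997604,-0.069177)
center distance |VC| = r/sin(θ/2) = 16.903835/sin(59.8157°) = 19.555285
C = V + |VC|·bis = (-3.4466,10.7150)
T_A = V + ((C−V)·d_A)·d_A = V + 9.8321·d_A = (10.5423,20.2044)
T_B = V + ((C−V)·d_B)·d_B = V + 9.8321·d_B = (11.7182,3.2472)
sweep = 180° − θ = 60.3686°

center=(-3.4466,10.7150) T_A=(10.5423,20.2044) T_B=(11.7182,3.2472) sweep=60.3686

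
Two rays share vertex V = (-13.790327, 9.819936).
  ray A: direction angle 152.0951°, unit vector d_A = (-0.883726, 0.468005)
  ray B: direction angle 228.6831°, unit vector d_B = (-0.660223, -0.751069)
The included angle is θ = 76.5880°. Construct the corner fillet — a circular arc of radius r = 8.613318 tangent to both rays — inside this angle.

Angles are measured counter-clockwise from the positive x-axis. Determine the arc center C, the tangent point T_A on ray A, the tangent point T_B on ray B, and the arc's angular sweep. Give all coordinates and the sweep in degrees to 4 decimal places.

bisector direction at 190.3891° = (-0.983606,-0.180332)
center distance |VC| = r/sin(θ/2) = 8.613318/sin(38.2940°) = 13.899245
C = V + |VC|·bis = (-27.4617,7.3135)
T_A = V + ((C−V)·d_A)·d_A = V + 10.9087·d_A = (-23.4306,14.9253)
T_B = V + ((C−V)·d_B)·d_B = V + 10.9087·d_B = (-20.9925,1.6267)
sweep = 180° − θ = 103.4120°

center=(-27.4617,7.3135) T_A=(-23.4306,14.9253) T_B=(-20.9925,1.6267) sweep=103.4120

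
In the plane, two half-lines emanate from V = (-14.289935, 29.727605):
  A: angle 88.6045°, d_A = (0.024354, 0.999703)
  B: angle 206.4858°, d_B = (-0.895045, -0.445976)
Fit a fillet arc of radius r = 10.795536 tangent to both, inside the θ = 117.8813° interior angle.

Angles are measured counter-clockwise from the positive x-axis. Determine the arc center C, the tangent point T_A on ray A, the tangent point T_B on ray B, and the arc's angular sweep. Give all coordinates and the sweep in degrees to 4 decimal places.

center=(-24.9239,36.4904) T_A=(-14.1316,36.2275) T_B=(-20.1094,26.8279) sweep=62.1187

bisector direction at 147.5451° = (-0.843815,0.536635)
center distance |VC| = r/sin(θ/2) = 10.795536/sin(58.9406°) = 12.602283
C = V + |VC|·bis = (-24.9239,36.4904)
T_A = V + ((C−V)·d_A)·d_A = V + 6.5018·d_A = (-14.1316,36.2275)
T_B = V + ((C−V)·d_B)·d_B = V + 6.5018·d_B = (-20.1094,26.8279)
sweep = 180° − θ = 62.1187°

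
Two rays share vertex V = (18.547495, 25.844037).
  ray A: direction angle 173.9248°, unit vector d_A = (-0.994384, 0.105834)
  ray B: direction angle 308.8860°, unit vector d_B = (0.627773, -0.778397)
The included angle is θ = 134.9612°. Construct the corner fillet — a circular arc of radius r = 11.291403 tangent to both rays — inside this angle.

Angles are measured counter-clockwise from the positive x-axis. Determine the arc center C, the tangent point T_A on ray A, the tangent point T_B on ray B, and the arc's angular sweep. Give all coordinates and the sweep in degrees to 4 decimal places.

center=(12.6972,15.1115) T_A=(13.8923,26.3395) T_B=(21.4864,22.1999) sweep=45.0388

bisector direction at 241.4054° = (-0.478609,-0.878028)
center distance |VC| = r/sin(θ/2) = 11.291403/sin(67.4806°) = 12.223442
C = V + |VC|·bis = (12.6972,15.1115)
T_A = V + ((C−V)·d_A)·d_A = V + 4.6815·d_A = (13.8923,26.3395)
T_B = V + ((C−V)·d_B)·d_B = V + 4.6815·d_B = (21.4864,22.1999)
sweep = 180° − θ = 45.0388°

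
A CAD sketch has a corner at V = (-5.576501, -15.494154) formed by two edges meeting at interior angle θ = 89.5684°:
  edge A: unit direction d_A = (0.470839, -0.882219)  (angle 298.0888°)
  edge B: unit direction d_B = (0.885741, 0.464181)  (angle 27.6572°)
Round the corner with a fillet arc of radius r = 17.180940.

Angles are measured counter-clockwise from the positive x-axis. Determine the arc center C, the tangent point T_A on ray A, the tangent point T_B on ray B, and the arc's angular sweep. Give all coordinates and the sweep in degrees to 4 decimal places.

center=(17.7315,-22.6767) T_A=(2.5741,-30.7661) T_B=(9.7564,-7.4588) sweep=90.4316

bisector direction at 342.8730° = (0.955654,-0.294491)
center distance |VC| = r/sin(θ/2) = 17.180940/sin(44.7842°) = 24.389552
C = V + |VC|·bis = (17.7315,-22.6767)
T_A = V + ((C−V)·d_A)·d_A = V + 17.3109·d_A = (2.5741,-30.7661)
T_B = V + ((C−V)·d_B)·d_B = V + 17.3109·d_B = (9.7564,-7.4588)
sweep = 180° − θ = 90.4316°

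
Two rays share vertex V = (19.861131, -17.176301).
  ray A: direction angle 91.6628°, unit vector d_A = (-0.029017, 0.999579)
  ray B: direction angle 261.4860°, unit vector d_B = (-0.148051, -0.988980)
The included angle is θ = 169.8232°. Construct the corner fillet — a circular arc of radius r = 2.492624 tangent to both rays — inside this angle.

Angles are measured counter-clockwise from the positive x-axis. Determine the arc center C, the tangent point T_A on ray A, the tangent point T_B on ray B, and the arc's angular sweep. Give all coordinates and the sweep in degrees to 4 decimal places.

center=(17.3631,-17.0268) T_A=(19.8547,-16.9544) T_B=(19.8283,-17.3958) sweep=10.1768

bisector direction at 176.5744° = (-0.998213,0.059752)
center distance |VC| = r/sin(θ/2) = 2.492624/sin(84.9116°) = 2.502486
C = V + |VC|·bis = (17.3631,-17.0268)
T_A = V + ((C−V)·d_A)·d_A = V + 0.2220·d_A = (19.8547,-16.9544)
T_B = V + ((C−V)·d_B)·d_B = V + 0.2220·d_B = (19.8283,-17.3958)
sweep = 180° − θ = 10.1768°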